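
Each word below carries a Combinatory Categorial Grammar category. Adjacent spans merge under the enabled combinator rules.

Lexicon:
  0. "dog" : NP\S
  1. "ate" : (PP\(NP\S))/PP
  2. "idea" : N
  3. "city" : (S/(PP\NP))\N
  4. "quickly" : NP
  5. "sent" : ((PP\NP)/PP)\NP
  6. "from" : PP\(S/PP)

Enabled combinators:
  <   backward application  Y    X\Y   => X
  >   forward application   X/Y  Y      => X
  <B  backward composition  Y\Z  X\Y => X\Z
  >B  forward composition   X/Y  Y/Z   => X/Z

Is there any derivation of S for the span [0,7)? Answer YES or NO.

NP\S (PP\(NP\S))/PP N (S/(PP\NP))\N NP ((PP\NP)/PP)\NP PP\(S/PP)
CKY chart[0,7] = {PP}; S ∉ chart

NO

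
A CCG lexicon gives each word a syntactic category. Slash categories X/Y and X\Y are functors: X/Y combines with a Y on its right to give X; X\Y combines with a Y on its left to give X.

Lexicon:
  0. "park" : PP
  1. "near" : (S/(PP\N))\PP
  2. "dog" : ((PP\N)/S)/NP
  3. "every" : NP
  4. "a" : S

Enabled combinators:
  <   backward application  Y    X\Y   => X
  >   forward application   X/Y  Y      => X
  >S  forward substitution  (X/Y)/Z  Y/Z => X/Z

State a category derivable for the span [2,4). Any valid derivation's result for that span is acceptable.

(PP\N)/S

[0,5] S   >
  [0,2] S/(PP\N)   <
    [0,1] "park" : PP
    [1,2] "near" : (S/(PP\N))\PP
  [2,5] PP\N   >
    [2,4] (PP\N)/S   >
      [2,3] "dog" : ((PP\N)/S)/NP
      [3,4] "every" : NP
    [4,5] "a" : S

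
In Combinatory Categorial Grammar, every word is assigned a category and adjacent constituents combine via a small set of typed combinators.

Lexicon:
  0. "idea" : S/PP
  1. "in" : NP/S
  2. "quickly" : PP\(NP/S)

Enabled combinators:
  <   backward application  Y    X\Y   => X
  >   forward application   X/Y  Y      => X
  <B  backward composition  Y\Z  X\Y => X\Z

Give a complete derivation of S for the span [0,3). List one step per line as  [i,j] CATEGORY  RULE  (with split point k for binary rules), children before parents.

[0,1] S/PP  lex  "idea"
[1,2] NP/S  lex  "in"
[2,3] PP\(NP/S)  lex  "quickly"
[1,3] PP  <  k=2
[0,3] S  >  k=1

[0,3] S   >
  [0,1] "idea" : S/PP
  [1,3] PP   <
    [1,2] "in" : NP/S
    [2,3] "quickly" : PP\(NP/S)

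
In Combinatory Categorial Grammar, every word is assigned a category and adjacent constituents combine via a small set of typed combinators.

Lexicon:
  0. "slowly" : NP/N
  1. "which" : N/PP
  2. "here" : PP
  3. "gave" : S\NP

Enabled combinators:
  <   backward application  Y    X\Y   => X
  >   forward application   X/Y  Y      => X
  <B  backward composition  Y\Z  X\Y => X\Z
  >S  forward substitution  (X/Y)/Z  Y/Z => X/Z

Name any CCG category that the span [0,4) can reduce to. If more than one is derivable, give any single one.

[0,4] S   <
  [0,3] NP   >
    [0,1] "slowly" : NP/N
    [1,3] N   >
      [1,2] "which" : N/PP
      [2,3] "here" : PP
  [3,4] "gave" : S\NP

S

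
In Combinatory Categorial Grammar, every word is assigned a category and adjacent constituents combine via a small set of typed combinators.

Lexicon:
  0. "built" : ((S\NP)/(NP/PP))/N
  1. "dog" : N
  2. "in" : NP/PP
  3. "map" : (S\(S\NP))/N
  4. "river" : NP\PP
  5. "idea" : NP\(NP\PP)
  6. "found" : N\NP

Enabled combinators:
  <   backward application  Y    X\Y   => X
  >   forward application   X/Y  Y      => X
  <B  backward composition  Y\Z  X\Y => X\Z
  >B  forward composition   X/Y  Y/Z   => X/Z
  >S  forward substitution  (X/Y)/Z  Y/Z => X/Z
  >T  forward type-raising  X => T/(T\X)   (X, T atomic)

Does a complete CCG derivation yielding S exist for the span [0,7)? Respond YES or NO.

[0,7] S   <
  [0,3] S\NP   >
    [0,2] (S\NP)/(NP/PP)   >
      [0,1] "built" : ((S\NP)/(NP/PP))/N
      [1,2] "dog" : N
    [2,3] "in" : NP/PP
  [3,7] S\(S\NP)   >
    [3,4] "map" : (S\(S\NP))/N
    [4,7] N   <
      [4,6] NP   <
        [4,5] "river" : NP\PP
        [5,6] "idea" : NP\(NP\PP)
      [6,7] "found" : N\NP

YES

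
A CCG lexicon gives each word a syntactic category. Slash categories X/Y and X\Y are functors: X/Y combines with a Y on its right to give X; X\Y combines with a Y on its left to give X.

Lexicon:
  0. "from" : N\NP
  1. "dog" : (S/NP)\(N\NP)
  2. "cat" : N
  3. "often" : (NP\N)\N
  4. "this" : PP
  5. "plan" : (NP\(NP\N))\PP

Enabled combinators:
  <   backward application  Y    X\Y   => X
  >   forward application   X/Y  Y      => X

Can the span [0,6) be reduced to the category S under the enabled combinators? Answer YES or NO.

[0,6] S   >
  [0,2] S/NP   <
    [0,1] "from" : N\NP
    [1,2] "dog" : (S/NP)\(N\NP)
  [2,6] NP   <
    [2,4] NP\N   <
      [2,3] "cat" : N
      [3,4] "often" : (NP\N)\N
    [4,6] NP\(NP\N)   <
      [4,5] "this" : PP
      [5,6] "plan" : (NP\(NP\N))\PP

YES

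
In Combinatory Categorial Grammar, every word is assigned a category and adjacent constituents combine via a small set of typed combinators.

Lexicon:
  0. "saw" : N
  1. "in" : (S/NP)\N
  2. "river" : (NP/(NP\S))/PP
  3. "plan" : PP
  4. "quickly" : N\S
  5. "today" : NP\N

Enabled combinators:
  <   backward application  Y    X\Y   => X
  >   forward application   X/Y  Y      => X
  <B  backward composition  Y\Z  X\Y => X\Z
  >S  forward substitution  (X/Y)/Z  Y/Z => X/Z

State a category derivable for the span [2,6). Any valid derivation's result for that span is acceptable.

NP

[0,6] S   >
  [0,2] S/NP   <
    [0,1] "saw" : N
    [1,2] "in" : (S/NP)\N
  [2,6] NP   >
    [2,4] NP/(NP\S)   >
      [2,3] "river" : (NP/(NP\S))/PP
      [3,4] "plan" : PP
    [4,6] NP\S   <B
      [4,5] "quickly" : N\S
      [5,6] "today" : NP\N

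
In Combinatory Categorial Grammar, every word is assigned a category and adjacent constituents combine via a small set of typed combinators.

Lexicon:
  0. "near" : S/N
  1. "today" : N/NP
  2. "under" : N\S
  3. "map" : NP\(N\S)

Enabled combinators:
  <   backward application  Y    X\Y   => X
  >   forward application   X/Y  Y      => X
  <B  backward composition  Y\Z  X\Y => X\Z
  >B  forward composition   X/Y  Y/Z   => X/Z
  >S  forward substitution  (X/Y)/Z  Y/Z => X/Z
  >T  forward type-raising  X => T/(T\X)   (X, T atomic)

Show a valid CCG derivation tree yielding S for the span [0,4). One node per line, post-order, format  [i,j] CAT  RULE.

[0,4] S   >
  [0,1] "near" : S/N
  [1,4] N   >
    [1,2] "today" : N/NP
    [2,4] NP   <
      [2,3] "under" : N\S
      [3,4] "map" : NP\(N\S)

[0,1] S/N  lex  "near"
[1,2] N/NP  lex  "today"
[2,3] N\S  lex  "under"
[3,4] NP\(N\S)  lex  "map"
[2,4] NP  <  k=3
[1,4] N  >  k=2
[0,4] S  >  k=1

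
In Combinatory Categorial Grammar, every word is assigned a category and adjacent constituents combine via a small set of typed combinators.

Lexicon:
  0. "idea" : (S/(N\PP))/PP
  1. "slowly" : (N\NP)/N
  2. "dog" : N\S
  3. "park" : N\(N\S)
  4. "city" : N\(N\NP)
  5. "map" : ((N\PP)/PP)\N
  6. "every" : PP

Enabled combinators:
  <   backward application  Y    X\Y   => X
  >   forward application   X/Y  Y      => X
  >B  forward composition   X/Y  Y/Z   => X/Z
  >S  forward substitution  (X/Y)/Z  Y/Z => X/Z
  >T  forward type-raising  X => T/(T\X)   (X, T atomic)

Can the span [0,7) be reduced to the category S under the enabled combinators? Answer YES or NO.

YES

[0,7] S   >
  [0,6] S/PP   >S
    [0,1] "idea" : (S/(N\PP))/PP
    [1,6] (N\PP)/PP   <
      [1,5] N   <
        [1,4] N\NP   >
          [1,2] "slowly" : (N\NP)/N
          [2,4] N   <
            [2,3] "dog" : N\S
            [3,4] "park" : N\(N\S)
        [4,5] "city" : N\(N\NP)
      [5,6] "map" : ((N\PP)/PP)\N
  [6,7] "every" : PP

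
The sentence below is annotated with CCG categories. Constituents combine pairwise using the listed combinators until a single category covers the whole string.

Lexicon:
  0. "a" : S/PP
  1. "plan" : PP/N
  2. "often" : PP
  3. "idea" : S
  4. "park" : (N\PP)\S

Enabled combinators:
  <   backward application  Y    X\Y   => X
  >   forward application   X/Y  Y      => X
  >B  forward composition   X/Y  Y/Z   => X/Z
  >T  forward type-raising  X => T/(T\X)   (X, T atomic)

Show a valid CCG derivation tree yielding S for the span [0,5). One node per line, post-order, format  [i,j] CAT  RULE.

[0,5] S   >
  [0,2] S/N   >B
    [0,1] "a" : S/PP
    [1,2] "plan" : PP/N
  [2,5] N   >
    [2,3] N/(N\PP)   >T
      [2,3] "often" : PP
    [3,5] N\PP   <
      [3,4] "idea" : S
      [4,5] "park" : (N\PP)\S

[0,1] S/PP  lex  "a"
[1,2] PP/N  lex  "plan"
[0,2] S/N  >B  k=1
[2,3] PP  lex  "often"
[2,3] N/(N\PP)  >T
[3,4] S  lex  "idea"
[4,5] (N\PP)\S  lex  "park"
[3,5] N\PP  <  k=4
[2,5] N  >  k=3
[0,5] S  >  k=2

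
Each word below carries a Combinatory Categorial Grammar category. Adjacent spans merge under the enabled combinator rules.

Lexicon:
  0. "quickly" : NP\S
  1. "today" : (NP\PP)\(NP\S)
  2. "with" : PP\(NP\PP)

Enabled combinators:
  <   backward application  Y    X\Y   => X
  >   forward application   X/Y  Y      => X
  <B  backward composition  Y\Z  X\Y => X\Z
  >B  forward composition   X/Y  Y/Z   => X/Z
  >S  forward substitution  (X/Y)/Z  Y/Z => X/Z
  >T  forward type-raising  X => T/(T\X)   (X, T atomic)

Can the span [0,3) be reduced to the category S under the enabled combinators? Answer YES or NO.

NO

NP\S (NP\PP)\(NP\S) PP\(NP\PP)
CKY chart[0,3] = {N/(N\PP), NP/(NP\PP), PP, PP/(PP\PP), S/(S\PP)}; S ∉ chart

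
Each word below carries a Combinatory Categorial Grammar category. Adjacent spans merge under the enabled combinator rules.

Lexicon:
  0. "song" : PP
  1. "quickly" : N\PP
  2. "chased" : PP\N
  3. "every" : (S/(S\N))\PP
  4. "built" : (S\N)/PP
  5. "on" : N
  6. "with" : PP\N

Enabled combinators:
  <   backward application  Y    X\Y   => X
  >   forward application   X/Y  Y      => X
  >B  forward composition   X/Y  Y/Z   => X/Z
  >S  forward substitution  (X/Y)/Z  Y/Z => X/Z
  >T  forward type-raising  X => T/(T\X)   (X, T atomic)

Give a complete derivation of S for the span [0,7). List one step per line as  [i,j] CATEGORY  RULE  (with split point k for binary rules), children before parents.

[0,1] PP  lex  "song"
[0,1] N/(N\PP)  >T
[1,2] N\PP  lex  "quickly"
[0,2] N  >  k=1
[2,3] PP\N  lex  "chased"
[0,3] PP  <  k=2
[3,4] (S/(S\N))\PP  lex  "every"
[0,4] S/(S\N)  <  k=3
[4,5] (S\N)/PP  lex  "built"
[5,6] N  lex  "on"
[6,7] PP\N  lex  "with"
[5,7] PP  <  k=6
[4,7] S\N  >  k=5
[0,7] S  >  k=4

[0,7] S   >
  [0,4] S/(S\N)   <
    [0,3] PP   <
      [0,2] N   >
        [0,1] N/(N\PP)   >T
          [0,1] "song" : PP
        [1,2] "quickly" : N\PP
      [2,3] "chased" : PP\N
    [3,4] "every" : (S/(S\N))\PP
  [4,7] S\N   >
    [4,5] "built" : (S\N)/PP
    [5,7] PP   <
      [5,6] "on" : N
      [6,7] "with" : PP\N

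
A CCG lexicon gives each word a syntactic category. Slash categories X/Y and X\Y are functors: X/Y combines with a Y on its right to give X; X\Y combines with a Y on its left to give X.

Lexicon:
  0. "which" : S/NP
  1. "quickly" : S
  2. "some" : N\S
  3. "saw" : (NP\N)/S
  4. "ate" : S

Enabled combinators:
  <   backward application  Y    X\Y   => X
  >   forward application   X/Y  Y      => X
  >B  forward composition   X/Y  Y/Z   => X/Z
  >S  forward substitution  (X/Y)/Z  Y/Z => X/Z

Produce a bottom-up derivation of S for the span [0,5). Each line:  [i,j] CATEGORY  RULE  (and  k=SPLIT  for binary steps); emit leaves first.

[0,1] S/NP  lex  "which"
[1,2] S  lex  "quickly"
[2,3] N\S  lex  "some"
[1,3] N  <  k=2
[3,4] (NP\N)/S  lex  "saw"
[4,5] S  lex  "ate"
[3,5] NP\N  >  k=4
[1,5] NP  <  k=3
[0,5] S  >  k=1

[0,5] S   >
  [0,1] "which" : S/NP
  [1,5] NP   <
    [1,3] N   <
      [1,2] "quickly" : S
      [2,3] "some" : N\S
    [3,5] NP\N   >
      [3,4] "saw" : (NP\N)/S
      [4,5] "ate" : S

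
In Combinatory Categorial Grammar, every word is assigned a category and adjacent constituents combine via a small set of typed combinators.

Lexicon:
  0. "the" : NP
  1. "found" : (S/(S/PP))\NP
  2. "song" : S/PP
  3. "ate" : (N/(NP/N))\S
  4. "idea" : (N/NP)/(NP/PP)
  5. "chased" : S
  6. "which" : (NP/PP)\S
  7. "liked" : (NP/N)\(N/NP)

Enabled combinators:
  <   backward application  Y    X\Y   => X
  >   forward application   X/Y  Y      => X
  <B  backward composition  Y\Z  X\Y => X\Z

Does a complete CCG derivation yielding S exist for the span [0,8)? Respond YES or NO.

NP (S/(S/PP))\NP S/PP (N/(NP/N))\S (N/NP)/(NP/PP) S (NP/PP)\S (NP/N)\(N/NP)
CKY chart[0,8] = {N}; S ∉ chart

NO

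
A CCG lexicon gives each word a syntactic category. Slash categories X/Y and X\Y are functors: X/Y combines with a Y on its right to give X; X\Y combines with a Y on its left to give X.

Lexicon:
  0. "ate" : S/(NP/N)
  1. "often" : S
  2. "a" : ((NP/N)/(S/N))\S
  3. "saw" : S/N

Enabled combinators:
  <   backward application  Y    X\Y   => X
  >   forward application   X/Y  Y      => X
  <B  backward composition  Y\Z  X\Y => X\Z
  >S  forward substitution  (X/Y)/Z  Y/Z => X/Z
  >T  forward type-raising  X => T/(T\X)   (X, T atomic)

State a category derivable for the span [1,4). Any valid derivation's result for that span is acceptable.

NP/N

[0,4] S   >
  [0,1] "ate" : S/(NP/N)
  [1,4] NP/N   >
    [1,3] (NP/N)/(S/N)   <
      [1,2] "often" : S
      [2,3] "a" : ((NP/N)/(S/N))\S
    [3,4] "saw" : S/N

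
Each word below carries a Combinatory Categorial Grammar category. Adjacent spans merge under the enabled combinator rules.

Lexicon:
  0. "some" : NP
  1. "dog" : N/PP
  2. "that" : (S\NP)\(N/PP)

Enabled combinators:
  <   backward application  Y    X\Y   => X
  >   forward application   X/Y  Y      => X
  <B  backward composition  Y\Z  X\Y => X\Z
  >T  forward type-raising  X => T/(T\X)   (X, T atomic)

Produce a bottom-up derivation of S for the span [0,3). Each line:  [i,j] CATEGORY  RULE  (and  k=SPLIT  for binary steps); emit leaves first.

[0,1] NP  lex  "some"
[0,1] S/(S\NP)  >T
[1,2] N/PP  lex  "dog"
[2,3] (S\NP)\(N/PP)  lex  "that"
[1,3] S\NP  <  k=2
[0,3] S  >  k=1

[0,3] S   >
  [0,1] S/(S\NP)   >T
    [0,1] "some" : NP
  [1,3] S\NP   <
    [1,2] "dog" : N/PP
    [2,3] "that" : (S\NP)\(N/PP)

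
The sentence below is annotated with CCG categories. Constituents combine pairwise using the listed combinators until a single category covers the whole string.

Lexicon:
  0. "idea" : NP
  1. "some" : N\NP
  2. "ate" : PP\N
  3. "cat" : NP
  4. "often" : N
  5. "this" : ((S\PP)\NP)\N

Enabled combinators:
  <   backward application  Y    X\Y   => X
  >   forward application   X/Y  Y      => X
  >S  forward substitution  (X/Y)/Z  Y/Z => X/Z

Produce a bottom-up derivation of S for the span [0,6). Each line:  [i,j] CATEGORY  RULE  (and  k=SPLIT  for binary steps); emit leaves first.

[0,1] NP  lex  "idea"
[1,2] N\NP  lex  "some"
[0,2] N  <  k=1
[2,3] PP\N  lex  "ate"
[0,3] PP  <  k=2
[3,4] NP  lex  "cat"
[4,5] N  lex  "often"
[5,6] ((S\PP)\NP)\N  lex  "this"
[4,6] (S\PP)\NP  <  k=5
[3,6] S\PP  <  k=4
[0,6] S  <  k=3

[0,6] S   <
  [0,3] PP   <
    [0,2] N   <
      [0,1] "idea" : NP
      [1,2] "some" : N\NP
    [2,3] "ate" : PP\N
  [3,6] S\PP   <
    [3,4] "cat" : NP
    [4,6] (S\PP)\NP   <
      [4,5] "often" : N
      [5,6] "this" : ((S\PP)\NP)\N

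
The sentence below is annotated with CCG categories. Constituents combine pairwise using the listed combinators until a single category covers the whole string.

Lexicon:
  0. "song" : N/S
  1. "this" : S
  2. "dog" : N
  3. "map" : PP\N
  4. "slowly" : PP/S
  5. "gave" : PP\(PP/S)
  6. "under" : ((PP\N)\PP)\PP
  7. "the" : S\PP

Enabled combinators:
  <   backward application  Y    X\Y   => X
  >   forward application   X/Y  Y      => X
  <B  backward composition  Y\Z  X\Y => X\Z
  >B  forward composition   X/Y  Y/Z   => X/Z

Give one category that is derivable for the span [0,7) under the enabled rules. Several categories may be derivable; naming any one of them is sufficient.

PP

[0,8] S   <
  [0,7] PP   <
    [0,2] N   >
      [0,1] "song" : N/S
      [1,2] "this" : S
    [2,7] PP\N   <
      [2,4] PP   <
        [2,3] "dog" : N
        [3,4] "map" : PP\N
      [4,7] (PP\N)\PP   <
        [4,6] PP   <
          [4,5] "slowly" : PP/S
          [5,6] "gave" : PP\(PP/S)
        [6,7] "under" : ((PP\N)\PP)\PP
  [7,8] "the" : S\PP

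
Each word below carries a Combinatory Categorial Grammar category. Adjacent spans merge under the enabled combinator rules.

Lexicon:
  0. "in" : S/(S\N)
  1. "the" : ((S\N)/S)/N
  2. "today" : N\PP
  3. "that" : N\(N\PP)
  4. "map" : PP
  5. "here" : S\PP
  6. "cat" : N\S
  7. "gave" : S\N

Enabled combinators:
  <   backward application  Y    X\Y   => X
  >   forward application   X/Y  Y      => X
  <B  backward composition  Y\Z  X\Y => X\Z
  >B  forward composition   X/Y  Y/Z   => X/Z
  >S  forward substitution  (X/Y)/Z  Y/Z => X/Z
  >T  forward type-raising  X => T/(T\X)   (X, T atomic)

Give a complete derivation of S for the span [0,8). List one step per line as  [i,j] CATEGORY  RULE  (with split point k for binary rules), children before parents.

[0,1] S/(S\N)  lex  "in"
[1,2] ((S\N)/S)/N  lex  "the"
[2,3] N\PP  lex  "today"
[3,4] N\(N\PP)  lex  "that"
[2,4] N  <  k=3
[1,4] (S\N)/S  >  k=2
[4,5] PP  lex  "map"
[4,5] S/(S\PP)  >T
[5,6] S\PP  lex  "here"
[6,7] N\S  lex  "cat"
[5,7] N\PP  <B  k=6
[7,8] S\N  lex  "gave"
[5,8] S\PP  <B  k=7
[4,8] S  >  k=5
[1,8] S\N  >  k=4
[0,8] S  >  k=1

[0,8] S   >
  [0,1] "in" : S/(S\N)
  [1,8] S\N   >
    [1,4] (S\N)/S   >
      [1,2] "the" : ((S\N)/S)/N
      [2,4] N   <
        [2,3] "today" : N\PP
        [3,4] "that" : N\(N\PP)
    [4,8] S   >
      [4,5] S/(S\PP)   >T
        [4,5] "map" : PP
      [5,8] S\PP   <B
        [5,7] N\PP   <B
          [5,6] "here" : S\PP
          [6,7] "cat" : N\S
        [7,8] "gave" : S\N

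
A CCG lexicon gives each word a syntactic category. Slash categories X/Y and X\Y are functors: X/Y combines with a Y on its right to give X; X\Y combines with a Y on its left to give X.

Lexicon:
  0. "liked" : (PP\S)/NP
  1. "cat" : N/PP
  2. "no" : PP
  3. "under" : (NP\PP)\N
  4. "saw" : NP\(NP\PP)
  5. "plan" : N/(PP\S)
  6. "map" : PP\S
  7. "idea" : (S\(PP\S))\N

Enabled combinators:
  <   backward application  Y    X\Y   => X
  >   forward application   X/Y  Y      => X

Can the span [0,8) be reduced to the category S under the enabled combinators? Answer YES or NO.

[0,8] S   <
  [0,5] PP\S   >
    [0,1] "liked" : (PP\S)/NP
    [1,5] NP   <
      [1,4] NP\PP   <
        [1,3] N   >
          [1,2] "cat" : N/PP
          [2,3] "no" : PP
        [3,4] "under" : (NP\PP)\N
      [4,5] "saw" : NP\(NP\PP)
  [5,8] S\(PP\S)   <
    [5,7] N   >
      [5,6] "plan" : N/(PP\S)
      [6,7] "map" : PP\S
    [7,8] "idea" : (S\(PP\S))\N

YES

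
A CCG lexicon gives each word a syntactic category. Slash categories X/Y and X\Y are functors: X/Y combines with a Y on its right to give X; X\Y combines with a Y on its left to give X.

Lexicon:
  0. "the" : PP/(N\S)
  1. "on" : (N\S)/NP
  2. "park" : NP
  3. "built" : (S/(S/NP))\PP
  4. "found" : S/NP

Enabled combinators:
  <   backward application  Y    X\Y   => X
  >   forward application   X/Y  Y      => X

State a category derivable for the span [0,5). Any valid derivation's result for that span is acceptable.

S

[0,5] S   >
  [0,4] S/(S/NP)   <
    [0,3] PP   >
      [0,1] "the" : PP/(N\S)
      [1,3] N\S   >
        [1,2] "on" : (N\S)/NP
        [2,3] "park" : NP
    [3,4] "built" : (S/(S/NP))\PP
  [4,5] "found" : S/NP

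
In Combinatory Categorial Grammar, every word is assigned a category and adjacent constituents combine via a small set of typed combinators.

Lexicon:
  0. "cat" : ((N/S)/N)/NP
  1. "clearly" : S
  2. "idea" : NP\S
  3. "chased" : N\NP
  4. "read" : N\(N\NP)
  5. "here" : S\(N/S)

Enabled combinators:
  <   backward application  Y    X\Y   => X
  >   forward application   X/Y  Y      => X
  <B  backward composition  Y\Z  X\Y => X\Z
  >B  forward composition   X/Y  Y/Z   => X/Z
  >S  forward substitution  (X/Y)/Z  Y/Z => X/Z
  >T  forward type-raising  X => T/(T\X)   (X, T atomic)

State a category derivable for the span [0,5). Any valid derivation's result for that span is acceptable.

[0,6] S   <
  [0,5] N/S   >
    [0,3] (N/S)/N   >
      [0,1] "cat" : ((N/S)/N)/NP
      [1,3] NP   >
        [1,2] NP/(NP\S)   >T
          [1,2] "clearly" : S
        [2,3] "idea" : NP\S
    [3,5] N   <
      [3,4] "chased" : N\NP
      [4,5] "read" : N\(N\NP)
  [5,6] "here" : S\(N/S)

N/S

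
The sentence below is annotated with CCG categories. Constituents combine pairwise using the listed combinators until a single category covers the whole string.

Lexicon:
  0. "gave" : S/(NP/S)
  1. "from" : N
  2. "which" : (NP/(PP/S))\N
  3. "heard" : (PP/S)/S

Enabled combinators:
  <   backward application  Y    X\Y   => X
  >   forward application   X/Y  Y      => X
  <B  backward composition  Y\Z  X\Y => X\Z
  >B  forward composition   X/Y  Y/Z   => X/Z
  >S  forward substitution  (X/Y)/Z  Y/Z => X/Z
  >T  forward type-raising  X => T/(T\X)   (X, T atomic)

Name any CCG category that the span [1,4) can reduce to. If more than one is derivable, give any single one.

[0,4] S   >
  [0,1] "gave" : S/(NP/S)
  [1,4] NP/S   >B
    [1,3] NP/(PP/S)   <
      [1,2] "from" : N
      [2,3] "which" : (NP/(PP/S))\N
    [3,4] "heard" : (PP/S)/S

NP/S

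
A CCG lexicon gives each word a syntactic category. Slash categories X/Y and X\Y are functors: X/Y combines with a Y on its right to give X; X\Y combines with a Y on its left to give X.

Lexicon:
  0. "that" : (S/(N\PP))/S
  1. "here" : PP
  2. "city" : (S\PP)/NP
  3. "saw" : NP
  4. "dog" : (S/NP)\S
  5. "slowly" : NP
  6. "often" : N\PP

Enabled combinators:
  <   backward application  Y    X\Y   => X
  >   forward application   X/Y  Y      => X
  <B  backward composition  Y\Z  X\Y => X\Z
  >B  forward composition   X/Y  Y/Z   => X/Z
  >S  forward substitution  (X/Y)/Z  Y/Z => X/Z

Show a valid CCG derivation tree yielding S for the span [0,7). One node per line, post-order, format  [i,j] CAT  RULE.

[0,1] (S/(N\PP))/S  lex  "that"
[1,2] PP  lex  "here"
[2,3] (S\PP)/NP  lex  "city"
[3,4] NP  lex  "saw"
[2,4] S\PP  >  k=3
[1,4] S  <  k=2
[4,5] (S/NP)\S  lex  "dog"
[1,5] S/NP  <  k=4
[5,6] NP  lex  "slowly"
[1,6] S  >  k=5
[0,6] S/(N\PP)  >  k=1
[6,7] N\PP  lex  "often"
[0,7] S  >  k=6

[0,7] S   >
  [0,6] S/(N\PP)   >
    [0,1] "that" : (S/(N\PP))/S
    [1,6] S   >
      [1,5] S/NP   <
        [1,4] S   <
          [1,2] "here" : PP
          [2,4] S\PP   >
            [2,3] "city" : (S\PP)/NP
            [3,4] "saw" : NP
        [4,5] "dog" : (S/NP)\S
      [5,6] "slowly" : NP
  [6,7] "often" : N\PP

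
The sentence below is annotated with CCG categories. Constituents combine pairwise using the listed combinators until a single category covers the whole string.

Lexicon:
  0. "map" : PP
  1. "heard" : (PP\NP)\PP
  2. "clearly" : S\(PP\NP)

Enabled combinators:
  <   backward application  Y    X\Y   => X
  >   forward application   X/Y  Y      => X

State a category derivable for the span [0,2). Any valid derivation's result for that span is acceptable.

PP\NP

[0,3] S   <
  [0,2] PP\NP   <
    [0,1] "map" : PP
    [1,2] "heard" : (PP\NP)\PP
  [2,3] "clearly" : S\(PP\NP)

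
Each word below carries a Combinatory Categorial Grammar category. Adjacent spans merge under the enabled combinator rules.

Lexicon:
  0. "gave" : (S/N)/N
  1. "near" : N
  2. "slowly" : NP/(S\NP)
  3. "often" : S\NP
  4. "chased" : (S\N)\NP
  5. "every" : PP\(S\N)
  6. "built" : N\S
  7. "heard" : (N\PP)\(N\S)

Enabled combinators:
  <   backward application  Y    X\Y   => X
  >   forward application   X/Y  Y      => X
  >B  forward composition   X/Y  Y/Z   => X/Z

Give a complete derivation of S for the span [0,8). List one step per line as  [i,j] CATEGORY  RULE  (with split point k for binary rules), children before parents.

[0,8] S   >
  [0,2] S/N   >
    [0,1] "gave" : (S/N)/N
    [1,2] "near" : N
  [2,8] N   <
    [2,6] PP   <
      [2,5] S\N   <
        [2,4] NP   >
          [2,3] "slowly" : NP/(S\NP)
          [3,4] "often" : S\NP
        [4,5] "chased" : (S\N)\NP
      [5,6] "every" : PP\(S\N)
    [6,8] N\PP   <
      [6,7] "built" : N\S
      [7,8] "heard" : (N\PP)\(N\S)

[0,1] (S/N)/N  lex  "gave"
[1,2] N  lex  "near"
[0,2] S/N  >  k=1
[2,3] NP/(S\NP)  lex  "slowly"
[3,4] S\NP  lex  "often"
[2,4] NP  >  k=3
[4,5] (S\N)\NP  lex  "chased"
[2,5] S\N  <  k=4
[5,6] PP\(S\N)  lex  "every"
[2,6] PP  <  k=5
[6,7] N\S  lex  "built"
[7,8] (N\PP)\(N\S)  lex  "heard"
[6,8] N\PP  <  k=7
[2,8] N  <  k=6
[0,8] S  >  k=2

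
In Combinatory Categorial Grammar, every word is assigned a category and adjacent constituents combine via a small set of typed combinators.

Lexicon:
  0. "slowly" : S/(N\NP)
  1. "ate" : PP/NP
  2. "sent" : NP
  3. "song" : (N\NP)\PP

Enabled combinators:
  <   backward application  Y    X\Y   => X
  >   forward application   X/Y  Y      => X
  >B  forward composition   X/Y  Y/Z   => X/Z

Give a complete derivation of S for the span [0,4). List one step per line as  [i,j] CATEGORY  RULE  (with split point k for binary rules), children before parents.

[0,1] S/(N\NP)  lex  "slowly"
[1,2] PP/NP  lex  "ate"
[2,3] NP  lex  "sent"
[1,3] PP  >  k=2
[3,4] (N\NP)\PP  lex  "song"
[1,4] N\NP  <  k=3
[0,4] S  >  k=1

[0,4] S   >
  [0,1] "slowly" : S/(N\NP)
  [1,4] N\NP   <
    [1,3] PP   >
      [1,2] "ate" : PP/NP
      [2,3] "sent" : NP
    [3,4] "song" : (N\NP)\PP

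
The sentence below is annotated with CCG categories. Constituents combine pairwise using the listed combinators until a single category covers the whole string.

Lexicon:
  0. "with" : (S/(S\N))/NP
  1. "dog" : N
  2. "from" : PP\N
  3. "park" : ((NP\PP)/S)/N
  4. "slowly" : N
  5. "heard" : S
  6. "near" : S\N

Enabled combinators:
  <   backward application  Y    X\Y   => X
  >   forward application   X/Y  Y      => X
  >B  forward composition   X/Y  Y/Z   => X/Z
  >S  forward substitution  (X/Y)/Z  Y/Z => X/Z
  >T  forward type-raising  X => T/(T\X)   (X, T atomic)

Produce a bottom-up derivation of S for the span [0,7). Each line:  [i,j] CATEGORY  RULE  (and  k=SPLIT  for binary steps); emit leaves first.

[0,7] S   >
  [0,6] S/(S\N)   >
    [0,1] "with" : (S/(S\N))/NP
    [1,6] NP   <
      [1,3] PP   <
        [1,2] "dog" : N
        [2,3] "from" : PP\N
      [3,6] NP\PP   >
        [3,5] (NP\PP)/S   >
          [3,4] "park" : ((NP\PP)/S)/N
          [4,5] "slowly" : N
        [5,6] "heard" : S
  [6,7] "near" : S\N

[0,1] (S/(S\N))/NP  lex  "with"
[1,2] N  lex  "dog"
[2,3] PP\N  lex  "from"
[1,3] PP  <  k=2
[3,4] ((NP\PP)/S)/N  lex  "park"
[4,5] N  lex  "slowly"
[3,5] (NP\PP)/S  >  k=4
[5,6] S  lex  "heard"
[3,6] NP\PP  >  k=5
[1,6] NP  <  k=3
[0,6] S/(S\N)  >  k=1
[6,7] S\N  lex  "near"
[0,7] S  >  k=6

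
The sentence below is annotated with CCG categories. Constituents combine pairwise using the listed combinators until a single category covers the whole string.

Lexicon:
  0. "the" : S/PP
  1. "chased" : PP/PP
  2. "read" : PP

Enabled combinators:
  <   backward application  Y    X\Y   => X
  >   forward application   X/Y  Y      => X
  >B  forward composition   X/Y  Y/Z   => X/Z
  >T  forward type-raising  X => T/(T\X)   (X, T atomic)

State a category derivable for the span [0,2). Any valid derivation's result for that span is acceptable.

S/PP

[0,3] S   >
  [0,2] S/PP   >B
    [0,1] "the" : S/PP
    [1,2] "chased" : PP/PP
  [2,3] "read" : PP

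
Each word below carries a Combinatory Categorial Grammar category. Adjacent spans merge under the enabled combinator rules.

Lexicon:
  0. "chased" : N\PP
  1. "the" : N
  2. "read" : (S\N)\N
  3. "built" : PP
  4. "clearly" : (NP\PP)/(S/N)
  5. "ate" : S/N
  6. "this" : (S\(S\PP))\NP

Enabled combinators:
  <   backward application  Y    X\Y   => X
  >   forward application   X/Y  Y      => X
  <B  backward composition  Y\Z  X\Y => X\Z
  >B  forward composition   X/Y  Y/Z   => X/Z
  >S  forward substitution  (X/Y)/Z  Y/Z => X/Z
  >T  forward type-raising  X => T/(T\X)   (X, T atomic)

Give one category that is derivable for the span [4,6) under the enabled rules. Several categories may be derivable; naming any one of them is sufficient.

[0,7] S   <
  [0,3] S\PP   <B
    [0,1] "chased" : N\PP
    [1,3] S\N   <
      [1,2] "the" : N
      [2,3] "read" : (S\N)\N
  [3,7] S\(S\PP)   <
    [3,6] NP   <
      [3,4] "built" : PP
      [4,6] NP\PP   >
        [4,5] "clearly" : (NP\PP)/(S/N)
        [5,6] "ate" : S/N
    [6,7] "this" : (S\(S\PP))\NP

NP\PP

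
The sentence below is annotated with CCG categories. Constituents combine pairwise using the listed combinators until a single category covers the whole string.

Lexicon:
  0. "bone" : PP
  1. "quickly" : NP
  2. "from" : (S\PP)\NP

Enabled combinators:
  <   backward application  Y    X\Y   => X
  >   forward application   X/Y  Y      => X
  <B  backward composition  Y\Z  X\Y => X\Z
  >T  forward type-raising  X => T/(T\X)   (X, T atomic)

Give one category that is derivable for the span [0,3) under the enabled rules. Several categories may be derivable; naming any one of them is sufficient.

S

[0,3] S   >
  [0,1] S/(S\PP)   >T
    [0,1] "bone" : PP
  [1,3] S\PP   <
    [1,2] "quickly" : NP
    [2,3] "from" : (S\PP)\NP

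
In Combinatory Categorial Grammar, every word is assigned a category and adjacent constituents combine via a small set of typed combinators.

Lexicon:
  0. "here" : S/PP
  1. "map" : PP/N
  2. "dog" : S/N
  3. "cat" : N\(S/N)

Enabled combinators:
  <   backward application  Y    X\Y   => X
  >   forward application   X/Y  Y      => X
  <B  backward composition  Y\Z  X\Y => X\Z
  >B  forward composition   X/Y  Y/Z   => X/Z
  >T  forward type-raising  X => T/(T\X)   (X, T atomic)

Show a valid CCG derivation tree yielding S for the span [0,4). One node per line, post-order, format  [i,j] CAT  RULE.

[0,1] S/PP  lex  "here"
[1,2] PP/N  lex  "map"
[0,2] S/N  >B  k=1
[2,3] S/N  lex  "dog"
[3,4] N\(S/N)  lex  "cat"
[2,4] N  <  k=3
[0,4] S  >  k=2

[0,4] S   >
  [0,2] S/N   >B
    [0,1] "here" : S/PP
    [1,2] "map" : PP/N
  [2,4] N   <
    [2,3] "dog" : S/N
    [3,4] "cat" : N\(S/N)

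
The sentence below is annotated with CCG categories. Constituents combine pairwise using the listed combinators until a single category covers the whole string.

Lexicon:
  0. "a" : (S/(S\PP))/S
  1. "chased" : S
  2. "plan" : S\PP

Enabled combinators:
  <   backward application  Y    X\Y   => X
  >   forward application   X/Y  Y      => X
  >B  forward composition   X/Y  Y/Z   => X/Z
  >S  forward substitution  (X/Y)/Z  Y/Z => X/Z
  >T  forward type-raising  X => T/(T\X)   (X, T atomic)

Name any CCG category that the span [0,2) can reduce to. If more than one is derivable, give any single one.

S/(S\PP)

[0,3] S   >
  [0,2] S/(S\PP)   >
    [0,1] "a" : (S/(S\PP))/S
    [1,2] "chased" : S
  [2,3] "plan" : S\PP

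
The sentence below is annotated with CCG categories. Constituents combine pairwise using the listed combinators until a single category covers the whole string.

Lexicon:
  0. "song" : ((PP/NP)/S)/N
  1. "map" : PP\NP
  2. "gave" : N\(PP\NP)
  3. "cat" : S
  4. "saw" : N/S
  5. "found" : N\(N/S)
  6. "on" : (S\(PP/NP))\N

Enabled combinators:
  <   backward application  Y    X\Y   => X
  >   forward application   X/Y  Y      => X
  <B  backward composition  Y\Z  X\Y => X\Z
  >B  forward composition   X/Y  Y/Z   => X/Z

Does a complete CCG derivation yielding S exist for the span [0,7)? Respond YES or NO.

YES

[0,7] S   <
  [0,4] PP/NP   >
    [0,3] (PP/NP)/S   >
      [0,1] "song" : ((PP/NP)/S)/N
      [1,3] N   <
        [1,2] "map" : PP\NP
        [2,3] "gave" : N\(PP\NP)
    [3,4] "cat" : S
  [4,7] S\(PP/NP)   <
    [4,6] N   <
      [4,5] "saw" : N/S
      [5,6] "found" : N\(N/S)
    [6,7] "on" : (S\(PP/NP))\N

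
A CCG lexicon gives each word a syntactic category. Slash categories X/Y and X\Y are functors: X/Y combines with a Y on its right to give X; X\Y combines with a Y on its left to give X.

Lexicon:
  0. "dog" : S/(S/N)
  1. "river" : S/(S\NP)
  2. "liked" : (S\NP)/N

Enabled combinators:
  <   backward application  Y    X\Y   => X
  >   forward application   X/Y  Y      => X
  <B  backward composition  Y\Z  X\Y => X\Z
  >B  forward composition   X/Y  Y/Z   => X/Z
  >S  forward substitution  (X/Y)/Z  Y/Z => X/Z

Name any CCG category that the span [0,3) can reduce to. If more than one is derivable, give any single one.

[0,3] S   >
  [0,1] "dog" : S/(S/N)
  [1,3] S/N   >B
    [1,2] "river" : S/(S\NP)
    [2,3] "liked" : (S\NP)/N

S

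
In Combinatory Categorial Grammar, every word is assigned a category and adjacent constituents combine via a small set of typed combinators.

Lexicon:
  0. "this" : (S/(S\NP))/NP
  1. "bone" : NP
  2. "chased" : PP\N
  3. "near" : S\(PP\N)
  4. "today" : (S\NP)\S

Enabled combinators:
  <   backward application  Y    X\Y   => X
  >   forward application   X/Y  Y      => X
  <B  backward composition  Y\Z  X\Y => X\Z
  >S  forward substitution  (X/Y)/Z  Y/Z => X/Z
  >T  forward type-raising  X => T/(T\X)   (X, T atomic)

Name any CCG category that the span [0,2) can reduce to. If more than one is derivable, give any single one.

[0,5] S   >
  [0,2] S/(S\NP)   >
    [0,1] "this" : (S/(S\NP))/NP
    [1,2] "bone" : NP
  [2,5] S\NP   <
    [2,4] S   <
      [2,3] "chased" : PP\N
      [3,4] "near" : S\(PP\N)
    [4,5] "today" : (S\NP)\S

S/(S\NP)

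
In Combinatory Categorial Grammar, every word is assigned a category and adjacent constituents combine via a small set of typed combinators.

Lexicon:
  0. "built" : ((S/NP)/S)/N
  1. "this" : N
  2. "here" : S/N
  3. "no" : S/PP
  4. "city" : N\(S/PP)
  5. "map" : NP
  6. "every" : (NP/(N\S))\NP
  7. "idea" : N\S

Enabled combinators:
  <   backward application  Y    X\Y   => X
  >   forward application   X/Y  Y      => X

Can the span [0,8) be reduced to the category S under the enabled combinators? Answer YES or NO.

[0,8] S   >
  [0,5] S/NP   >
    [0,2] (S/NP)/S   >
      [0,1] "built" : ((S/NP)/S)/N
      [1,2] "this" : N
    [2,5] S   >
      [2,3] "here" : S/N
      [3,5] N   <
        [3,4] "no" : S/PP
        [4,5] "city" : N\(S/PP)
  [5,8] NP   >
    [5,7] NP/(N\S)   <
      [5,6] "map" : NP
      [6,7] "every" : (NP/(N\S))\NP
    [7,8] "idea" : N\S

YES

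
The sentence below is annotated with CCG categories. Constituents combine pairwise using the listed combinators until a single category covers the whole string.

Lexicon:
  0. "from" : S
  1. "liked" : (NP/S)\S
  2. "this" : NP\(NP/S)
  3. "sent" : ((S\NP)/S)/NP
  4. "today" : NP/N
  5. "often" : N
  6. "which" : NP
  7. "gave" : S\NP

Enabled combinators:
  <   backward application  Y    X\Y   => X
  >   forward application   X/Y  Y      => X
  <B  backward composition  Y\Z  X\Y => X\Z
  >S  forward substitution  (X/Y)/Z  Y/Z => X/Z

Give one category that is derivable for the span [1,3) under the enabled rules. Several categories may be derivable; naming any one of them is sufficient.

[0,8] S   <
  [0,3] NP   <
    [0,1] "from" : S
    [1,3] NP\S   <B
      [1,2] "liked" : (NP/S)\S
      [2,3] "this" : NP\(NP/S)
  [3,8] S\NP   >
    [3,6] (S\NP)/S   >
      [3,4] "sent" : ((S\NP)/S)/NP
      [4,6] NP   >
        [4,5] "today" : NP/N
        [5,6] "often" : N
    [6,8] S   <
      [6,7] "which" : NP
      [7,8] "gave" : S\NP

NP\S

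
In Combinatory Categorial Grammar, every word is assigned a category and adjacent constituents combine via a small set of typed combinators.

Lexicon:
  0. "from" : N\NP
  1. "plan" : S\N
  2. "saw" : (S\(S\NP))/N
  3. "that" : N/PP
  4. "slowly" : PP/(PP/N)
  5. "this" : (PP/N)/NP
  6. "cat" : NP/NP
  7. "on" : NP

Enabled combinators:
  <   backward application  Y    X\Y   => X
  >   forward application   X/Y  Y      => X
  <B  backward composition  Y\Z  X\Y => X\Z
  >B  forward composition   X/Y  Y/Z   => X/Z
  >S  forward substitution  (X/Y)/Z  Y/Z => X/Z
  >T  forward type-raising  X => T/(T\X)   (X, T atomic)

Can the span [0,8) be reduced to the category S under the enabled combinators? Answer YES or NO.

YES

[0,8] S   <
  [0,2] S\NP   <B
    [0,1] "from" : N\NP
    [1,2] "plan" : S\N
  [2,8] S\(S\NP)   >
    [2,3] "saw" : (S\(S\NP))/N
    [3,8] N   >
      [3,7] N/NP   >B
        [3,4] "that" : N/PP
        [4,7] PP/NP   >B
          [4,6] PP/NP   >B
            [4,5] "slowly" : PP/(PP/N)
            [5,6] "this" : (PP/N)/NP
          [6,7] "cat" : NP/NP
      [7,8] "on" : NP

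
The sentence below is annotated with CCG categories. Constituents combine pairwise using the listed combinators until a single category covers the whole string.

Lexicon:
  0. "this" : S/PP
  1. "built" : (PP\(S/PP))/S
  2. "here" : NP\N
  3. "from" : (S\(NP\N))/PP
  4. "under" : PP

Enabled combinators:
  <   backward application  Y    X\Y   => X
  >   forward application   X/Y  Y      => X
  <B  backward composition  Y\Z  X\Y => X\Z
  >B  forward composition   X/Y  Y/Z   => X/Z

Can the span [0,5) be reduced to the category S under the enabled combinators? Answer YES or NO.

NO

S/PP (PP\(S/PP))/S NP\N (S\(NP\N))/PP PP
CKY chart[0,5] = {PP}; S ∉ chart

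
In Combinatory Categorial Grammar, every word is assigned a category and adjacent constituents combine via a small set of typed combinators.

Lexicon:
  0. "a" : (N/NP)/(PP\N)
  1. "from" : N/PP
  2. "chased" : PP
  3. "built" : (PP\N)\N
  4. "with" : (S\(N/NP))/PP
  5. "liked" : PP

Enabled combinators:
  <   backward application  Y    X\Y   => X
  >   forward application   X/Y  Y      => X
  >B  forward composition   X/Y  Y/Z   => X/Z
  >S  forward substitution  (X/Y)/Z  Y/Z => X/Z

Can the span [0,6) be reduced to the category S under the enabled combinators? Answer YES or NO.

[0,6] S   <
  [0,4] N/NP   >
    [0,1] "a" : (N/NP)/(PP\N)
    [1,4] PP\N   <
      [1,3] N   >
        [1,2] "from" : N/PP
        [2,3] "chased" : PP
      [3,4] "built" : (PP\N)\N
  [4,6] S\(N/NP)   >
    [4,5] "with" : (S\(N/NP))/PP
    [5,6] "liked" : PP

YES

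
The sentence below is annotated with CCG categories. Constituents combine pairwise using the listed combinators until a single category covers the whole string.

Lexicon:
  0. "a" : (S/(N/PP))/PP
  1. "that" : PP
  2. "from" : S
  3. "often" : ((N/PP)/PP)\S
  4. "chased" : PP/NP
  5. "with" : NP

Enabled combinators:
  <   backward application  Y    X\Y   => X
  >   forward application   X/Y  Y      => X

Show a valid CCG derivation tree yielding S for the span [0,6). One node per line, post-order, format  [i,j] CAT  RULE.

[0,1] (S/(N/PP))/PP  lex  "a"
[1,2] PP  lex  "that"
[0,2] S/(N/PP)  >  k=1
[2,3] S  lex  "from"
[3,4] ((N/PP)/PP)\S  lex  "often"
[2,4] (N/PP)/PP  <  k=3
[4,5] PP/NP  lex  "chased"
[5,6] NP  lex  "with"
[4,6] PP  >  k=5
[2,6] N/PP  >  k=4
[0,6] S  >  k=2

[0,6] S   >
  [0,2] S/(N/PP)   >
    [0,1] "a" : (S/(N/PP))/PP
    [1,2] "that" : PP
  [2,6] N/PP   >
    [2,4] (N/PP)/PP   <
      [2,3] "from" : S
      [3,4] "often" : ((N/PP)/PP)\S
    [4,6] PP   >
      [4,5] "chased" : PP/NP
      [5,6] "with" : NP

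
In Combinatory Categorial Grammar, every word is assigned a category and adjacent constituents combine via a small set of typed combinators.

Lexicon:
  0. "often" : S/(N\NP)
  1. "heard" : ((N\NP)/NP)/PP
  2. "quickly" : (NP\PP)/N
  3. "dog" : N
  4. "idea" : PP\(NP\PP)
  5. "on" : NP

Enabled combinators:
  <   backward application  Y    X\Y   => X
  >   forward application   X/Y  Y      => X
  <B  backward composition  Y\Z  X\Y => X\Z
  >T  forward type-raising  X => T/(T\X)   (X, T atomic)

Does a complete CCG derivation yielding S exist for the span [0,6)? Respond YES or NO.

YES

[0,6] S   >
  [0,1] "often" : S/(N\NP)
  [1,6] N\NP   >
    [1,5] (N\NP)/NP   >
      [1,2] "heard" : ((N\NP)/NP)/PP
      [2,5] PP   <
        [2,4] NP\PP   >
          [2,3] "quickly" : (NP\PP)/N
          [3,4] "dog" : N
        [4,5] "idea" : PP\(NP\PP)
    [5,6] "on" : NP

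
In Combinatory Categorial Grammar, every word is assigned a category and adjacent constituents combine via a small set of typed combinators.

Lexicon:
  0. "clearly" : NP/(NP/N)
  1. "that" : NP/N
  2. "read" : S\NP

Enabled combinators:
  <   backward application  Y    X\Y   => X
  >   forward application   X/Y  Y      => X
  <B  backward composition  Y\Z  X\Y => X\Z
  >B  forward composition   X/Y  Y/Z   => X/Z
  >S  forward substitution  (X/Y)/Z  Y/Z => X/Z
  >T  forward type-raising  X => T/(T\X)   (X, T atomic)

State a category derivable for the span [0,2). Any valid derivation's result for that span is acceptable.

[0,3] S   <
  [0,2] NP   >
    [0,1] "clearly" : NP/(NP/N)
    [1,2] "that" : NP/N
  [2,3] "read" : S\NP

NP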